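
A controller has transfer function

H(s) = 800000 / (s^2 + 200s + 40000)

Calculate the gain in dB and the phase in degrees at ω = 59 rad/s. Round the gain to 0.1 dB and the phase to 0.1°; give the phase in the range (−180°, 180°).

At s = jω = j59:
quadratic: (j59)² + 200·j59 + 40000 = 36519 + j11800 → |·| ≈ 38378, ∠ ≈ 17.91°
|H| = 800000 / 38378 ≈ 20.845
Gain = 20 log₁₀(20.845) ≈ 26.38 dB
∠H = 0.00° − 17.91° = -17.91°

26.4 dB, -17.9°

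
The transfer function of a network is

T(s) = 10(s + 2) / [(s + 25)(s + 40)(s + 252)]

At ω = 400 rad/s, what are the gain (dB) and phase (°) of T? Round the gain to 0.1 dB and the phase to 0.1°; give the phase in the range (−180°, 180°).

At s = jω = j400:
zero (s+2): 2 + j400 → |·| = √(2²+400²) = √160004 ≈ 400, ∠ = arctan(400/2) ≈ 89.71°
pole (s+25): 25 + j400 → |·| = √(25²+400²) = √160625 ≈ 400.78, ∠ = arctan(400/25) ≈ 86.42°
pole (s+40): 40 + j400 → |·| = √(40²+400²) = √161600 ≈ 402, ∠ = arctan(400/40) ≈ 84.29°
pole (s+252): 252 + j400 → |·| = √(252²+400²) = √223504 ≈ 472.76, ∠ = arctan(400/252) ≈ 57.79°
|T| = 10 · 400 / 7.6168e+07 ≈ 5.2515e-05
Gain = 20 log₁₀(5.2515e-05) ≈ -85.59 dB
∠T = 89.71° − 228.50° = -138.79°

-85.6 dB, -138.8°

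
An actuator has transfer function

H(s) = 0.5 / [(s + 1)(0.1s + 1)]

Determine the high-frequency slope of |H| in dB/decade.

Each pole contributes −20 dB/decade at high frequency; each zero contributes +20 dB/decade.
Net: 0 zero(s) − 2 pole(s) → -40 dB/decade.

-40 dB/decade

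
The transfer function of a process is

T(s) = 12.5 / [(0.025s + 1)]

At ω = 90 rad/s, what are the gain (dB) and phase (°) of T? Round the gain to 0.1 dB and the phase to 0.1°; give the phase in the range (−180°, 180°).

At ω = 90 rad/s:
pole (1 + j90·0.025) = 1 + j2.25 → |·| ≈ 2.4622, ∠ ≈ 66.04°
|T| = 12.5 · 1 / (2.4622) ≈ 5.0768
Gain = 20 log₁₀(5.0768) ≈ 14.11 dB
∠T = (0°) − (66.04°) = -66.04°

14.1 dB, -66.0°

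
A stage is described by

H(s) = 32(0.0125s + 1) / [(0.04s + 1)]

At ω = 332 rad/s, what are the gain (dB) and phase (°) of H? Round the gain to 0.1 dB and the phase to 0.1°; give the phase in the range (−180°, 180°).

20.2 dB, -9.2°

At ω = 332 rad/s:
zero (1 + j332·0.0125) = 1 + j4.15 → |·| ≈ 4.2688, ∠ ≈ 76.45°
pole (1 + j332·0.04) = 1 + j13.28 → |·| ≈ 13.318, ∠ ≈ 85.69°
|H| = 32 · 4.2688 / (13.318) ≈ 10.257
Gain = 20 log₁₀(10.257) ≈ 20.22 dB
∠H = (76.45°) − (85.69°) = -9.24°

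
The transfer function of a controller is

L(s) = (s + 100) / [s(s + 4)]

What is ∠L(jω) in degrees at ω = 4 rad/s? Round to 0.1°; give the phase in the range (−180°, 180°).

At s = jω = j4:
zero (s+100): 100 + j4 → |·| = √(100²+4²) = √10016 ≈ 100.08, ∠ = arctan(4/100) ≈ 2.29°
pole (s+4): 4 + j4 → |·| = √(4²+4²) = √32 ≈ 5.6569, ∠ = arctan(4/4) ≈ 45.00°
pole at origin: |s| = 4, ∠ = 90.00° (in denominator)
∠L = 2.29° − 135.00° = -132.71°

-132.7°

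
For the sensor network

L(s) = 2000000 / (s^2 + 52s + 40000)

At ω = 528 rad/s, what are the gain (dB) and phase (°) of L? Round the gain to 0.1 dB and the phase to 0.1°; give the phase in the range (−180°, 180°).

At s = jω = j528:
quadratic: (j528)² + 52·j528 + 40000 = -238784 + j27456 → |·| ≈ 2.4036e+05, ∠ ≈ 173.44°
|L| = 2000000 / 2.4036e+05 ≈ 8.3209
Gain = 20 log₁₀(8.3209) ≈ 18.40 dB
∠L = 0.00° − 173.44° = -173.44°

18.4 dB, -173.4°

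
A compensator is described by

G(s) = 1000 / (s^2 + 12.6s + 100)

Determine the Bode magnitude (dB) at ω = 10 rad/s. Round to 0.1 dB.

At s = jω = j10:
quadratic: (j10)² + 12.6·j10 + 100 = 0 + j126 → |·| ≈ 126, ∠ ≈ 90.00°
|G| = 1000 / 126 ≈ 7.9365
Gain = 20 log₁₀(7.9365) ≈ 17.99 dB

18.0 dB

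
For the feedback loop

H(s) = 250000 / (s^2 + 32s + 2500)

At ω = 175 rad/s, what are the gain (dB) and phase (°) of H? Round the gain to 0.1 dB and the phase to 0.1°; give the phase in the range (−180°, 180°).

At s = jω = j175:
quadratic: (j175)² + 32·j175 + 2500 = -28125 + j5600 → |·| ≈ 28677, ∠ ≈ 168.74°
|H| = 250000 / 28677 ≈ 8.7178
Gain = 20 log₁₀(8.7178) ≈ 18.81 dB
∠H = 0.00° − 168.74° = -168.74°

18.8 dB, -168.7°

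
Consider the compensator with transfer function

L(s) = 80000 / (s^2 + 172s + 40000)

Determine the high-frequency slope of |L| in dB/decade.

Each pole contributes −20 dB/decade at high frequency; each zero contributes +20 dB/decade.
Net: 0 zero(s) − 2 pole(s) → -40 dB/decade.

-40 dB/decade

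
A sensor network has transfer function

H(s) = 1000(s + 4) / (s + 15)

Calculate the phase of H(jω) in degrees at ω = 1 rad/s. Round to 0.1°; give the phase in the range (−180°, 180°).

10.2°

At s = jω = j1:
zero (s+4): 4 + j1 → |·| = √(4²+1²) = √17 ≈ 4.1231, ∠ = arctan(1/4) ≈ 14.04°
pole (s+15): 15 + j1 → |·| = √(15²+1²) = √226 ≈ 15.033, ∠ = arctan(1/15) ≈ 3.81°
∠H = 14.04° − 3.81° = 10.23°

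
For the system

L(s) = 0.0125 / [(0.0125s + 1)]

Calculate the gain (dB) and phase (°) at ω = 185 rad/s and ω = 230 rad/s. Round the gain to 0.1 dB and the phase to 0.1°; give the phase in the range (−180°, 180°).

At ω = 185 rad/s:
pole (1 + j185·0.0125) = 1 + j2.3125 → |·| ≈ 2.5195, ∠ ≈ 66.61°
|L| = 0.0125 · 1 / (2.5195) ≈ 0.0049613
Gain = 20 log₁₀(0.0049613) ≈ -46.09 dB
∠L = (0°) − (66.61°) = -66.61°

At ω = 230 rad/s:
pole (1 + j230·0.0125) = 1 + j2.875 → |·| ≈ 3.0439, ∠ ≈ 70.82°
|L| = 0.0125 · 1 / (3.0439) ≈ 0.0041066
Gain = 20 log₁₀(0.0041066) ≈ -47.73 dB
∠L = (0°) − (70.82°) = -70.82°

ω = 185: -46.1 dB, -66.6°; ω = 230: -47.7 dB, -70.8°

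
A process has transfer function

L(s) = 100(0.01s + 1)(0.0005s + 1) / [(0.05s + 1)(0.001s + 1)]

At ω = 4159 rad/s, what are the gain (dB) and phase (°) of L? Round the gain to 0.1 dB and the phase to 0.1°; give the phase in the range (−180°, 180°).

20.7 dB, -13.3°

At ω = 4159 rad/s:
zero (1 + j4159·0.01) = 1 + j41.59 → |·| ≈ 41.602, ∠ ≈ 88.62°
zero (1 + j4159·0.0005) = 1 + j2.0795 → |·| ≈ 2.3074, ∠ ≈ 64.32°
pole (1 + j4159·0.05) = 1 + j207.95 → |·| ≈ 207.95, ∠ ≈ 89.72°
pole (1 + j4159·0.001) = 1 + j4.159 → |·| ≈ 4.2775, ∠ ≈ 76.48°
|L| = 100 · 41.602 · 2.3074 / (207.95 · 4.2775) ≈ 10.792
Gain = 20 log₁₀(10.792) ≈ 20.66 dB
∠L = (88.62° + 64.32°) − (89.72° + 76.48°) = -13.26°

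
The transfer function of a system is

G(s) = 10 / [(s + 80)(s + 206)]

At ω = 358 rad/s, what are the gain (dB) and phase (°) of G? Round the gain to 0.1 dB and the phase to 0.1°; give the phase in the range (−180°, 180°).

At s = jω = j358:
pole (s+80): 80 + j358 → |·| = √(80²+358²) = √134564 ≈ 366.83, ∠ = arctan(358/80) ≈ 77.40°
pole (s+206): 206 + j358 → |·| = √(206²+358²) = √170600 ≈ 413.04, ∠ = arctan(358/206) ≈ 60.08°
|G| = 10 / 1.5152e+05 ≈ 6.5998e-05
Gain = 20 log₁₀(6.5998e-05) ≈ -83.61 dB
∠G = 0.00° − 137.48° = -137.48°

-83.6 dB, -137.5°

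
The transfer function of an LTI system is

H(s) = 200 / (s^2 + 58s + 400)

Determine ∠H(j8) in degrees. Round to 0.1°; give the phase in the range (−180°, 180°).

-54.1°

Substitute s = j8:
Numerator: 200 = 200 + j0
Denominator: (j8)^2 + 58(j8) + 400 = 336 + j464
|N| = √(200² + 0²) ≈ 200, ∠N ≈ 0.00°
|D| = √(336² + 464²) ≈ 572.88, ∠D ≈ 54.09°
∠H = 0.00° − 54.09° = -54.09°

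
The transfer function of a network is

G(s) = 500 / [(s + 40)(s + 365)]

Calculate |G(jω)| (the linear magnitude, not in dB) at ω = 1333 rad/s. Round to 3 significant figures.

At s = jω = j1333:
pole (s+40): 40 + j1333 → |·| = √(40²+1333²) = √1778489 ≈ 1333.6, ∠ = arctan(1333/40) ≈ 88.28°
pole (s+365): 365 + j1333 → |·| = √(365²+1333²) = √1910114 ≈ 1382.1, ∠ = arctan(1333/365) ≈ 74.69°
|G| = 500 / 1.8432e+06 ≈ 0.00027127

0.000271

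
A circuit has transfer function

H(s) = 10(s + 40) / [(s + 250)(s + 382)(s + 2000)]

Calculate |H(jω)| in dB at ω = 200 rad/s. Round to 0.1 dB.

-102.7 dB

At s = jω = j200:
zero (s+40): 40 + j200 → |·| = √(40²+200²) = √41600 ≈ 203.96, ∠ = arctan(200/40) ≈ 78.69°
pole (s+250): 250 + j200 → |·| = √(250²+200²) = √102500 ≈ 320.16, ∠ = arctan(200/250) ≈ 38.66°
pole (s+382): 382 + j200 → |·| = √(382²+200²) = √185924 ≈ 431.19, ∠ = arctan(200/382) ≈ 27.63°
pole (s+2000): 2000 + j200 → |·| = √(2000²+200²) = √4040000 ≈ 2010, ∠ = arctan(200/2000) ≈ 5.71°
|H| = 10 · 203.96 / 2.7748e+08 ≈ 7.3504e-06
Gain = 20 log₁₀(7.3504e-06) ≈ -102.67 dB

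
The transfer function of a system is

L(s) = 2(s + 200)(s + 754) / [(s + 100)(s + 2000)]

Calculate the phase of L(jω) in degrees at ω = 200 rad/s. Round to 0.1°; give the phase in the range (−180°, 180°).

-9.3°

At s = jω = j200:
zero (s+200): 200 + j200 → |·| = √(200²+200²) = √80000 ≈ 282.84, ∠ = arctan(200/200) ≈ 45.00°
zero (s+754): 754 + j200 → |·| = √(754²+200²) = √608516 ≈ 780.07, ∠ = arctan(200/754) ≈ 14.86°
pole (s+100): 100 + j200 → |·| = √(100²+200²) = √50000 ≈ 223.61, ∠ = arctan(200/100) ≈ 63.43°
pole (s+2000): 2000 + j200 → |·| = √(2000²+200²) = √4040000 ≈ 2010, ∠ = arctan(200/2000) ≈ 5.71°
∠L = 59.86° − 69.14° = -9.28°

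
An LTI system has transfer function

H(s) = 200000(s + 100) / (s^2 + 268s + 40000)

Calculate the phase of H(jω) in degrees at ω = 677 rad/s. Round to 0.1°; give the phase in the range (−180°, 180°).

At s = jω = j677:
zero (s+100): 100 + j677 → |·| = √(100²+677²) = √468329 ≈ 684.35, ∠ = arctan(677/100) ≈ 81.60°
quadratic: (j677)² + 268·j677 + 40000 = -418329 + j181436 → |·| ≈ 4.5598e+05, ∠ ≈ 156.55°
∠H = 81.60° − 156.55° = -74.95°

-75.0°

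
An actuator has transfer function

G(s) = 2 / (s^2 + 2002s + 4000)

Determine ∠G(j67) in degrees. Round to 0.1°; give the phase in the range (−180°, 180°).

Substitute s = j67:
Numerator: 2 = 2 + j0
Denominator: (j67)^2 + 2002(j67) + 4000 = -489 + j134134
|N| = √(2² + 0²) ≈ 2, ∠N ≈ 0.00°
|D| = √(489² + 134134²) ≈ 1.3413e+05, ∠D ≈ 90.21°
∠G = 0.00° − 90.21° = -90.21°

-90.2°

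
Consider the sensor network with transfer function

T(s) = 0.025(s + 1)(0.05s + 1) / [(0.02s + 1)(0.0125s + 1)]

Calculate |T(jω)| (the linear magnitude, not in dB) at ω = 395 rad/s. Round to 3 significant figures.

4.87

At ω = 395 rad/s:
zero (1 + j395·1) = 1 + j395 → |·| ≈ 395, ∠ ≈ 89.85°
zero (1 + j395·0.05) = 1 + j19.75 → |·| ≈ 19.775, ∠ ≈ 87.10°
pole (1 + j395·0.02) = 1 + j7.9 → |·| ≈ 7.963, ∠ ≈ 82.79°
pole (1 + j395·0.0125) = 1 + j4.9375 → |·| ≈ 5.0377, ∠ ≈ 78.55°
|T| = 0.025 · 395 · 19.775 / (7.963 · 5.0377) ≈ 4.8679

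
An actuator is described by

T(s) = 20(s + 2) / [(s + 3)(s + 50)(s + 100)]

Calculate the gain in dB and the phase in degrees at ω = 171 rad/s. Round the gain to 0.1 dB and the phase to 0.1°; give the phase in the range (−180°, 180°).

-64.9 dB, -133.0°

At s = jω = j171:
zero (s+2): 2 + j171 → |·| = √(2²+171²) = √29245 ≈ 171.01, ∠ = arctan(171/2) ≈ 89.33°
pole (s+3): 3 + j171 → |·| = √(3²+171²) = √29250 ≈ 171.03, ∠ = arctan(171/3) ≈ 88.99°
pole (s+50): 50 + j171 → |·| = √(50²+171²) = √31741 ≈ 178.16, ∠ = arctan(171/50) ≈ 73.70°
pole (s+100): 100 + j171 → |·| = √(100²+171²) = √39241 ≈ 198.09, ∠ = arctan(171/100) ≈ 59.68°
|T| = 20 · 171.01 / 6.0359e+06 ≈ 0.00056664
Gain = 20 log₁₀(0.00056664) ≈ -64.93 dB
∠T = 89.33° − 222.37° = -133.04°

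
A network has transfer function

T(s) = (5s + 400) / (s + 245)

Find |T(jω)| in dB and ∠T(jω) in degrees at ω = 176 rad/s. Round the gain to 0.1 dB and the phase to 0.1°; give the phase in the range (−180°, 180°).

Substitute s = j176:
Numerator: 5(j176) + 400 = 400 + j880
Denominator: (j176) + 245 = 245 + j176
|N| = √(400² + 880²) ≈ 966.64, ∠N ≈ 65.56°
|D| = √(245² + 176²) ≈ 301.66, ∠D ≈ 35.69°
|T| = 966.64 / 301.66 ≈ 3.2044
Gain = 20 log₁₀(3.2044) ≈ 10.11 dB
∠T = 65.56° − 35.69° = 29.87°

10.1 dB, 29.9°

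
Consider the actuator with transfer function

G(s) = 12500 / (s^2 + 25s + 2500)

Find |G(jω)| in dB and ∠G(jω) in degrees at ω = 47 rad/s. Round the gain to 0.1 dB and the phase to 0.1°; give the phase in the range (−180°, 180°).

20.3 dB, -76.1°

At s = jω = j47:
quadratic: (j47)² + 25·j47 + 2500 = 291 + j1175 → |·| ≈ 1210.5, ∠ ≈ 76.09°
|G| = 12500 / 1210.5 ≈ 10.326
Gain = 20 log₁₀(10.326) ≈ 20.28 dB
∠G = 0.00° − 76.09° = -76.09°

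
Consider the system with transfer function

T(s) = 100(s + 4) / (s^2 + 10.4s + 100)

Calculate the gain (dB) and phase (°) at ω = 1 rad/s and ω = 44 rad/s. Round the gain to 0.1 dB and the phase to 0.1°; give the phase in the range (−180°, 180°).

At s = jω = j1:
zero (s+4): 4 + j1 → |·| = √(4²+1²) = √17 ≈ 4.1231, ∠ = arctan(1/4) ≈ 14.04°
quadratic: (j1)² + 10.4·j1 + 100 = 99 + j10.4 → |·| ≈ 99.545, ∠ ≈ 6.00°
|T| = 100 · 4.1231 / 99.545 ≈ 4.1419
Gain = 20 log₁₀(4.1419) ≈ 12.34 dB
∠T = 14.04° − 6.00° = 8.04°

At s = jω = j44:
zero (s+4): 4 + j44 → |·| = √(4²+44²) = √1952 ≈ 44.181, ∠ = arctan(44/4) ≈ 84.81°
quadratic: (j44)² + 10.4·j44 + 100 = -1836 + j457.6 → |·| ≈ 1892.2, ∠ ≈ 166.00°
|T| = 100 · 44.181 / 1892.2 ≈ 2.3349
Gain = 20 log₁₀(2.3349) ≈ 7.37 dB
∠T = 84.81° − 166.00° = -81.19°

ω = 1: 12.3 dB, 8.0°; ω = 44: 7.4 dB, -81.2°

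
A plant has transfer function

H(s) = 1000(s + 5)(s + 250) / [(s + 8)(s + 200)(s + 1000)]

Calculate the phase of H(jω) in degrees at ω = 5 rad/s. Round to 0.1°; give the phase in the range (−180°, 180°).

12.4°

At s = jω = j5:
zero (s+5): 5 + j5 → |·| = √(5²+5²) = √50 ≈ 7.0711, ∠ = arctan(5/5) ≈ 45.00°
zero (s+250): 250 + j5 → |·| = √(250²+5²) = √62525 ≈ 250.05, ∠ = arctan(5/250) ≈ 1.15°
pole (s+8): 8 + j5 → |·| = √(8²+5²) = √89 ≈ 9.434, ∠ = arctan(5/8) ≈ 32.01°
pole (s+200): 200 + j5 → |·| = √(200²+5²) = √40025 ≈ 200.06, ∠ = arctan(5/200) ≈ 1.43°
pole (s+1000): 1000 + j5 → |·| = √(1000²+5²) = √1000025 ≈ 1000, ∠ = arctan(5/1000) ≈ 0.29°
∠H = 46.15° − 33.73° = 12.42°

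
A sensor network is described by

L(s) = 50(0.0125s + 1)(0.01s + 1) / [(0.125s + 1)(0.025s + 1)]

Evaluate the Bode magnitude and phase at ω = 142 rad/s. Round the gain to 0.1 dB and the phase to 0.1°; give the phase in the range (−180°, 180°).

8.6 dB, -45.6°

At ω = 142 rad/s:
zero (1 + j142·0.0125) = 1 + j1.775 → |·| ≈ 2.0373, ∠ ≈ 60.60°
zero (1 + j142·0.01) = 1 + j1.42 → |·| ≈ 1.7368, ∠ ≈ 54.85°
pole (1 + j142·0.125) = 1 + j17.75 → |·| ≈ 17.778, ∠ ≈ 86.78°
pole (1 + j142·0.025) = 1 + j3.55 → |·| ≈ 3.6882, ∠ ≈ 74.27°
|L| = 50 · 2.0373 · 1.7368 / (17.778 · 3.6882) ≈ 2.6982
Gain = 20 log₁₀(2.6982) ≈ 8.62 dB
∠L = (60.60° + 54.85°) − (86.78° + 74.27°) = -45.60°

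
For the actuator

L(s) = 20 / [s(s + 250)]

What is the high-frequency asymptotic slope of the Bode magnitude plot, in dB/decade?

Each pole contributes −20 dB/decade at high frequency; each zero contributes +20 dB/decade.
Net: 0 zero(s) − 2 pole(s) → -40 dB/decade.

-40 dB/decade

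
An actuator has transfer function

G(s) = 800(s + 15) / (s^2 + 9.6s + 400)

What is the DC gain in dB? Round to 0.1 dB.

G(0) = 800·15 / 400 = 30
20 log₁₀(30) ≈ 29.54 dB

29.5 dB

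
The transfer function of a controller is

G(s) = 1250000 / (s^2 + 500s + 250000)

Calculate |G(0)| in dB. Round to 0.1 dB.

14.0 dB

G(0) = 1250000 / 250000 = 5
20 log₁₀(5) ≈ 13.98 dB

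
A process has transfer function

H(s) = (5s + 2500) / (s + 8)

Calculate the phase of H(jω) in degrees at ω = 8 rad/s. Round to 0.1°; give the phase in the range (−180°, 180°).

-44.1°

Substitute s = j8:
Numerator: 5(j8) + 2500 = 2500 + j40
Denominator: (j8) + 8 = 8 + j8
|N| = √(2500² + 40²) ≈ 2500.3, ∠N ≈ 0.92°
|D| = √(8² + 8²) ≈ 11.314, ∠D ≈ 45.00°
∠H = 0.92° − 45.00° = -44.08°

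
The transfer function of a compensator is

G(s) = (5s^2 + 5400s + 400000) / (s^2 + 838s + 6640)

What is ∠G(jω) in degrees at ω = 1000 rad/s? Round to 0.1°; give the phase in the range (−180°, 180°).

-9.4°

Substitute s = j1000:
Numerator: 5(j1000)^2 + 5400(j1000) + 400000 = -4600000 + j5400000
Denominator: (j1000)^2 + 838(j1000) + 6640 = -993360 + j838000
|N| = √(4600000² + 5400000²) ≈ 7.0937e+06, ∠N ≈ 130.43°
|D| = √(993360² + 838000²) ≈ 1.2996e+06, ∠D ≈ 139.85°
∠G = 130.43° − 139.85° = -9.42°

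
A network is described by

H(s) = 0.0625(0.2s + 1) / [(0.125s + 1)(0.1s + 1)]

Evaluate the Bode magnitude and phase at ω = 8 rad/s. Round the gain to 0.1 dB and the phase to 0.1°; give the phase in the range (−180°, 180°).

-23.7 dB, -25.7°

At ω = 8 rad/s:
zero (1 + j8·0.2) = 1 + j1.6 → |·| ≈ 1.8868, ∠ ≈ 57.99°
pole (1 + j8·0.125) = 1 + j1 → |·| ≈ 1.4142, ∠ ≈ 45.00°
pole (1 + j8·0.1) = 1 + j0.8 → |·| ≈ 1.2806, ∠ ≈ 38.66°
|H| = 0.0625 · 1.8868 / (1.4142 · 1.2806) ≈ 0.065115
Gain = 20 log₁₀(0.065115) ≈ -23.73 dB
∠H = (57.99°) − (45.00° + 38.66°) = -25.67°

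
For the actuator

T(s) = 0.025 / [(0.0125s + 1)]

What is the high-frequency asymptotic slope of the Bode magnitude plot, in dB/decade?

Each pole contributes −20 dB/decade at high frequency; each zero contributes +20 dB/decade.
Net: 0 zero(s) − 1 pole(s) → -20 dB/decade.

-20 dB/decade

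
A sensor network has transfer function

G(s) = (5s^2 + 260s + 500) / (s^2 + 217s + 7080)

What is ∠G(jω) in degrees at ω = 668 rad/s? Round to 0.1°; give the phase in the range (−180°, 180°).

Substitute s = j668:
Numerator: 5(j668)^2 + 260(j668) + 500 = -2230620 + j173680
Denominator: (j668)^2 + 217(j668) + 7080 = -439144 + j144956
|N| = √(2230620² + 173680²) ≈ 2.2374e+06, ∠N ≈ 175.55°
|D| = √(439144² + 144956²) ≈ 4.6245e+05, ∠D ≈ 161.73°
∠G = 175.55° − 161.73° = 13.82°

13.8°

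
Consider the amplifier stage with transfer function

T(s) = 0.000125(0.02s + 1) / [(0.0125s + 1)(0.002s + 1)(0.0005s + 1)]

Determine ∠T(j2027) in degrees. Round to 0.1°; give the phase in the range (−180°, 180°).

At ω = 2027 rad/s:
zero (1 + j2027·0.02) = 1 + j40.54 → |·| ≈ 40.552, ∠ ≈ 88.59°
pole (1 + j2027·0.0125) = 1 + j25.3375 → |·| ≈ 25.357, ∠ ≈ 87.74°
pole (1 + j2027·0.002) = 1 + j4.054 → |·| ≈ 4.1755, ∠ ≈ 76.14°
pole (1 + j2027·0.0005) = 1 + j1.0135 → |·| ≈ 1.4238, ∠ ≈ 45.38°
∠T = (88.59°) − (87.74° + 76.14° + 45.38°) = -120.67°

-120.7°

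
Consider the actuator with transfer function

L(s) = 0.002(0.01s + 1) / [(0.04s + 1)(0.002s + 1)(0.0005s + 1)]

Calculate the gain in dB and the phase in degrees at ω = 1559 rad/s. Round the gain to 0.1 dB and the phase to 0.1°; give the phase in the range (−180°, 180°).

At ω = 1559 rad/s:
zero (1 + j1559·0.01) = 1 + j15.59 → |·| ≈ 15.622, ∠ ≈ 86.33°
pole (1 + j1559·0.04) = 1 + j62.36 → |·| ≈ 62.368, ∠ ≈ 89.08°
pole (1 + j1559·0.002) = 1 + j3.118 → |·| ≈ 3.2744, ∠ ≈ 72.22°
pole (1 + j1559·0.0005) = 1 + j0.7795 → |·| ≈ 1.2679, ∠ ≈ 37.94°
|L| = 0.002 · 15.622 / (62.368 · 3.2744 · 1.2679) ≈ 0.00012067
Gain = 20 log₁₀(0.00012067) ≈ -78.37 dB
∠L = (86.33°) − (89.08° + 72.22° + 37.94°) = -112.91°

-78.4 dB, -112.9°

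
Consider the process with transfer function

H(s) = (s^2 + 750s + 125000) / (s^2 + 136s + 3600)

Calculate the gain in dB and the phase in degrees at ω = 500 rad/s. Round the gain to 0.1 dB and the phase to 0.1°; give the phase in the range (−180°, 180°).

Substitute s = j500:
Numerator: (j500)^2 + 750(j500) + 125000 = -125000 + j375000
Denominator: (j500)^2 + 136(j500) + 3600 = -246400 + j68000
|N| = √(125000² + 375000²) ≈ 3.9528e+05, ∠N ≈ 108.43°
|D| = √(246400² + 68000²) ≈ 2.5561e+05, ∠D ≈ 164.57°
|H| = 3.9528e+05 / 2.5561e+05 ≈ 1.5464
Gain = 20 log₁₀(1.5464) ≈ 3.79 dB
∠H = 108.43° − 164.57° = -56.14°

3.8 dB, -56.1°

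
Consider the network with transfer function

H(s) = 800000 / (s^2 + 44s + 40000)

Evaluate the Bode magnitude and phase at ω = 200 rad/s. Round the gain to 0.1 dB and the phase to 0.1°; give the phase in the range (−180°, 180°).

At s = jω = j200:
quadratic: (j200)² + 44·j200 + 40000 = 0 + j8800 → |·| ≈ 8800, ∠ ≈ 90.00°
|H| = 800000 / 8800 ≈ 90.909
Gain = 20 log₁₀(90.909) ≈ 39.17 dB
∠H = 0.00° − 90.00° = -90.00°

39.2 dB, -90.0°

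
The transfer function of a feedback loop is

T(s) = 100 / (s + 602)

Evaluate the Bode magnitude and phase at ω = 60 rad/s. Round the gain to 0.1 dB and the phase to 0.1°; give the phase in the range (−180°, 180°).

At s = jω = j60:
pole (s+602): 602 + j60 → |·| = √(602²+60²) = √366004 ≈ 604.98, ∠ = arctan(60/602) ≈ 5.69°
|T| = 100 / 604.98 ≈ 0.16529
Gain = 20 log₁₀(0.16529) ≈ -15.64 dB
∠T = 0.00° − 5.69° = -5.69°

-15.6 dB, -5.7°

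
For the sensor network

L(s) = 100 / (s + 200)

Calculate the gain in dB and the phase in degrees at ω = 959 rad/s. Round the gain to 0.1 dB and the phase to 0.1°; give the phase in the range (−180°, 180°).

-19.8 dB, -78.2°

Substitute s = j959:
Numerator: 100 = 100 + j0
Denominator: (j959) + 200 = 200 + j959
|N| = √(100² + 0²) ≈ 100, ∠N ≈ 0.00°
|D| = √(200² + 959²) ≈ 979.63, ∠D ≈ 78.22°
|L| = 100 / 979.63 ≈ 0.10208
Gain = 20 log₁₀(0.10208) ≈ -19.82 dB
∠L = 0.00° − 78.22° = -78.22°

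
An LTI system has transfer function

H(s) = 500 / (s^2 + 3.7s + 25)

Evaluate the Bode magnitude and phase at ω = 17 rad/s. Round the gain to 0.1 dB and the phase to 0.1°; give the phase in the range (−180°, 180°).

5.3 dB, -166.6°

At s = jω = j17:
quadratic: (j17)² + 3.7·j17 + 25 = -264 + j62.9 → |·| ≈ 271.39, ∠ ≈ 166.60°
|H| = 500 / 271.39 ≈ 1.8424
Gain = 20 log₁₀(1.8424) ≈ 5.31 dB
∠H = 0.00° − 166.60° = -166.60°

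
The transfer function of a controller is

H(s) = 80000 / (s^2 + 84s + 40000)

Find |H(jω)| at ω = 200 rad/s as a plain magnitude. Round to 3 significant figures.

4.76

At s = jω = j200:
quadratic: (j200)² + 84·j200 + 40000 = 0 + j16800 → |·| ≈ 16800, ∠ ≈ 90.00°
|H| = 80000 / 16800 ≈ 4.7619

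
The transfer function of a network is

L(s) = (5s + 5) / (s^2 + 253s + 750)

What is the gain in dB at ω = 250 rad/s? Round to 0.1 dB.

-37.0 dB

Substitute s = j250:
Numerator: 5(j250) + 5 = 5 + j1250
Denominator: (j250)^2 + 253(j250) + 750 = -61750 + j63250
|N| = √(5² + 1250²) ≈ 1250, ∠N ≈ 89.77°
|D| = √(61750² + 63250²) ≈ 88395, ∠D ≈ 134.31°
|L| = 1250 / 88395 ≈ 0.014141
Gain = 20 log₁₀(0.014141) ≈ -36.99 dB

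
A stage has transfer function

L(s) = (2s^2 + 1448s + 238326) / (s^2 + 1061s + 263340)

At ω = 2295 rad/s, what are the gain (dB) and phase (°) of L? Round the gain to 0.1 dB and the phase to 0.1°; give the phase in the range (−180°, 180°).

Substitute s = j2295:
Numerator: 2(j2295)^2 + 1448(j2295) + 238326 = -10295724 + j3323160
Denominator: (j2295)^2 + 1061(j2295) + 263340 = -5003685 + j2434995
|N| = √(10295724² + 3323160²) ≈ 1.0819e+07, ∠N ≈ 162.11°
|D| = √(5003685² + 2434995²) ≈ 5.5647e+06, ∠D ≈ 154.05°
|L| = 1.0819e+07 / 5.5647e+06 ≈ 1.9442
Gain = 20 log₁₀(1.9442) ≈ 5.77 dB
∠L = 162.11° − 154.05° = 8.06°

5.8 dB, 8.1°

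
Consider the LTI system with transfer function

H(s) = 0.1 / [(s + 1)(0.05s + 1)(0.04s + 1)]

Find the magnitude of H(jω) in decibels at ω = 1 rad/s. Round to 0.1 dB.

-23.0 dB

At ω = 1 rad/s:
pole (1 + j1·1) = 1 + j1 → |·| ≈ 1.4142, ∠ ≈ 45.00°
pole (1 + j1·0.05) = 1 + j0.05 → |·| ≈ 1.0012, ∠ ≈ 2.86°
pole (1 + j1·0.04) = 1 + j0.04 → |·| ≈ 1.0008, ∠ ≈ 2.29°
|H| = 0.1 · 1 / (1.4142 · 1.0012 · 1.0008) ≈ 0.07057
Gain = 20 log₁₀(0.07057) ≈ -23.03 dB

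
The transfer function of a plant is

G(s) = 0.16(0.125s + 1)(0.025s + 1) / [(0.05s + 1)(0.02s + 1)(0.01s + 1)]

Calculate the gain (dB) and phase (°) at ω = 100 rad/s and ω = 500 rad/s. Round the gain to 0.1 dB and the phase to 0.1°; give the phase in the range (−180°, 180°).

ω = 100: -9.5 dB, -33.5°; ω = 500: -20.2 dB, -76.2°

At ω = 100 rad/s:
zero (1 + j100·0.125) = 1 + j12.5 → |·| ≈ 12.54, ∠ ≈ 85.43°
zero (1 + j100·0.025) = 1 + j2.5 → |·| ≈ 2.6926, ∠ ≈ 68.20°
pole (1 + j100·0.05) = 1 + j5 → |·| ≈ 5.099, ∠ ≈ 78.69°
pole (1 + j100·0.02) = 1 + j2 → |·| ≈ 2.2361, ∠ ≈ 63.43°
pole (1 + j100·0.01) = 1 + j1 → |·| ≈ 1.4142, ∠ ≈ 45.00°
|G| = 0.16 · 12.54 · 2.6926 / (5.099 · 2.2361 · 1.4142) ≈ 0.33504
Gain = 20 log₁₀(0.33504) ≈ -9.50 dB
∠G = (85.43° + 68.20°) − (78.69° + 63.43° + 45.00°) = -33.49°

At ω = 500 rad/s:
zero (1 + j500·0.125) = 1 + j62.5 → |·| ≈ 62.508, ∠ ≈ 89.08°
zero (1 + j500·0.025) = 1 + j12.5 → |·| ≈ 12.54, ∠ ≈ 85.43°
pole (1 + j500·0.05) = 1 + j25 → |·| ≈ 25.02, ∠ ≈ 87.71°
pole (1 + j500·0.02) = 1 + j10 → |·| ≈ 10.05, ∠ ≈ 84.29°
pole (1 + j500·0.01) = 1 + j5 → |·| ≈ 5.099, ∠ ≈ 78.69°
|G| = 0.16 · 62.508 · 12.54 / (25.02 · 10.05 · 5.099) ≈ 0.097817
Gain = 20 log₁₀(0.097817) ≈ -20.19 dB
∠G = (89.08° + 85.43°) − (87.71° + 84.29° + 78.69°) = -76.18°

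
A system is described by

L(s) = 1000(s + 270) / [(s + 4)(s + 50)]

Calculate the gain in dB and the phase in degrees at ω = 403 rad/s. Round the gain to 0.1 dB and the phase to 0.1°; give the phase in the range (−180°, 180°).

At s = jω = j403:
zero (s+270): 270 + j403 → |·| = √(270²+403²) = √235309 ≈ 485.09, ∠ = arctan(403/270) ≈ 56.18°
pole (s+4): 4 + j403 → |·| = √(4²+403²) = √162425 ≈ 403.02, ∠ = arctan(403/4) ≈ 89.43°
pole (s+50): 50 + j403 → |·| = √(50²+403²) = √164909 ≈ 406.09, ∠ = arctan(403/50) ≈ 82.93°
|L| = 1000 · 485.09 / 1.6366e+05 ≈ 2.964
Gain = 20 log₁₀(2.964) ≈ 9.44 dB
∠L = 56.18° − 172.36° = -116.18°

9.4 dB, -116.2°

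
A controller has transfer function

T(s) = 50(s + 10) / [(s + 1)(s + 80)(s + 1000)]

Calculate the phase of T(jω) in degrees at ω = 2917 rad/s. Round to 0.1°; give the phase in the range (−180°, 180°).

At s = jω = j2917:
zero (s+10): 10 + j2917 → |·| = √(10²+2917²) = √8508989 ≈ 2917, ∠ = arctan(2917/10) ≈ 89.80°
pole (s+1): 1 + j2917 → |·| = √(1²+2917²) = √8508890 ≈ 2917, ∠ = arctan(2917/1) ≈ 89.98°
pole (s+80): 80 + j2917 → |·| = √(80²+2917²) = √8515289 ≈ 2918.1, ∠ = arctan(2917/80) ≈ 88.43°
pole (s+1000): 1000 + j2917 → |·| = √(1000²+2917²) = √9508889 ≈ 3083.6, ∠ = arctan(2917/1000) ≈ 71.08°
∠T = 89.80° − 249.49° = -159.69°

-159.7°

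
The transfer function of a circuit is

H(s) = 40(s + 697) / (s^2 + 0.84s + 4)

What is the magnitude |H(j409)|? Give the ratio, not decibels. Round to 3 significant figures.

0.193

At s = jω = j409:
zero (s+697): 697 + j409 → |·| = √(697²+409²) = √653090 ≈ 808.14, ∠ = arctan(409/697) ≈ 30.40°
quadratic: (j409)² + 0.84·j409 + 4 = -167277 + j343.56 → |·| ≈ 1.6728e+05, ∠ ≈ 179.88°
|H| = 40 · 808.14 / 1.6728e+05 ≈ 0.19324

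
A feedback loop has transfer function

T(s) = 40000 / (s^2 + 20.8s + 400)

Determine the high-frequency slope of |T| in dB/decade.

Each pole contributes −20 dB/decade at high frequency; each zero contributes +20 dB/decade.
Net: 0 zero(s) − 2 pole(s) → -40 dB/decade.

-40 dB/decade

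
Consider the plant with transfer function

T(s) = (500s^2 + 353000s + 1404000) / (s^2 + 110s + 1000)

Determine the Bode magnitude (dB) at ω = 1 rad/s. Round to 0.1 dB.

Substitute s = j1:
Numerator: 500(j1)^2 + 353000(j1) + 1404000 = 1403500 + j353000
Denominator: (j1)^2 + 110(j1) + 1000 = 999 + j110
|N| = √(1403500² + 353000²) ≈ 1.4472e+06, ∠N ≈ 14.12°
|D| = √(999² + 110²) ≈ 1005, ∠D ≈ 6.28°
|T| = 1.4472e+06 / 1005 ≈ 1440
Gain = 20 log₁₀(1440) ≈ 63.17 dB

63.2 dB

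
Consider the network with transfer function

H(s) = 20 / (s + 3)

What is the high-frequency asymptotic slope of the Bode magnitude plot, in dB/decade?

-20 dB/decade

Each pole contributes −20 dB/decade at high frequency; each zero contributes +20 dB/decade.
Net: 0 zero(s) − 1 pole(s) → -20 dB/decade.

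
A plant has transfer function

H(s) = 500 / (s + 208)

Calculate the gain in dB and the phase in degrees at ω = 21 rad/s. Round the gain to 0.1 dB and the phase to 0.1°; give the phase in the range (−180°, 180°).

7.6 dB, -5.8°

At s = jω = j21:
pole (s+208): 208 + j21 → |·| = √(208²+21²) = √43705 ≈ 209.06, ∠ = arctan(21/208) ≈ 5.77°
|H| = 500 / 209.06 ≈ 2.3917
Gain = 20 log₁₀(2.3917) ≈ 7.57 dB
∠H = 0.00° − 5.77° = -5.77°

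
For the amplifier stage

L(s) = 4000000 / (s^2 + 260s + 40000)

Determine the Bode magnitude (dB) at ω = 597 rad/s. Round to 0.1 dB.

21.1 dB

At s = jω = j597:
quadratic: (j597)² + 260·j597 + 40000 = -316409 + j155220 → |·| ≈ 3.5243e+05, ∠ ≈ 153.87°
|L| = 4000000 / 3.5243e+05 ≈ 11.35
Gain = 20 log₁₀(11.35) ≈ 21.10 dB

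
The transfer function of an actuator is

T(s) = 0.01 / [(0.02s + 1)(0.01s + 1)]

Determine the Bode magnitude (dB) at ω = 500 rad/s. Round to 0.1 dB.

At ω = 500 rad/s:
pole (1 + j500·0.02) = 1 + j10 → |·| ≈ 10.05, ∠ ≈ 84.29°
pole (1 + j500·0.01) = 1 + j5 → |·| ≈ 5.099, ∠ ≈ 78.69°
|T| = 0.01 · 1 / (10.05 · 5.099) ≈ 0.00019514
Gain = 20 log₁₀(0.00019514) ≈ -74.19 dB

-74.2 dB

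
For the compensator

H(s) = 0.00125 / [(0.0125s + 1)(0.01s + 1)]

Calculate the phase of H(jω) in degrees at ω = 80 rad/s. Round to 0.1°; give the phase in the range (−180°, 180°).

At ω = 80 rad/s:
pole (1 + j80·0.0125) = 1 + j1 → |·| ≈ 1.4142, ∠ ≈ 45.00°
pole (1 + j80·0.01) = 1 + j0.8 → |·| ≈ 1.2806, ∠ ≈ 38.66°
∠H = (0°) − (45.00° + 38.66°) = -83.66°

-83.7°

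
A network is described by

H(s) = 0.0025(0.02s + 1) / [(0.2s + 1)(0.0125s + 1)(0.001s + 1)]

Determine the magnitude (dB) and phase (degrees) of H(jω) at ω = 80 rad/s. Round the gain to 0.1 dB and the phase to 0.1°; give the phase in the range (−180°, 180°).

-73.7 dB, -78.0°

At ω = 80 rad/s:
zero (1 + j80·0.02) = 1 + j1.6 → |·| ≈ 1.8868, ∠ ≈ 57.99°
pole (1 + j80·0.2) = 1 + j16 → |·| ≈ 16.031, ∠ ≈ 86.42°
pole (1 + j80·0.0125) = 1 + j1 → |·| ≈ 1.4142, ∠ ≈ 45.00°
pole (1 + j80·0.001) = 1 + j0.08 → |·| ≈ 1.0032, ∠ ≈ 4.57°
|H| = 0.0025 · 1.8868 / (16.031 · 1.4142 · 1.0032) ≈ 0.0002074
Gain = 20 log₁₀(0.0002074) ≈ -73.66 dB
∠H = (57.99°) − (86.42° + 45.00° + 4.57°) = -78.00°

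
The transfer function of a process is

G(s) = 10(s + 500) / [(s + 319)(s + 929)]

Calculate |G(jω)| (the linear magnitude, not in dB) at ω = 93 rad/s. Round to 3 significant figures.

0.0164

At s = jω = j93:
zero (s+500): 500 + j93 → |·| = √(500²+93²) = √258649 ≈ 508.58, ∠ = arctan(93/500) ≈ 10.54°
pole (s+319): 319 + j93 → |·| = √(319²+93²) = √110410 ≈ 332.28, ∠ = arctan(93/319) ≈ 16.25°
pole (s+929): 929 + j93 → |·| = √(929²+93²) = √871690 ≈ 933.64, ∠ = arctan(93/929) ≈ 5.72°
|G| = 10 · 508.58 / 3.1023e+05 ≈ 0.016394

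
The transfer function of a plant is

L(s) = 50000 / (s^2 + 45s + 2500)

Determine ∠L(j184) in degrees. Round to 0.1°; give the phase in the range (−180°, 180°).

-165.2°

At s = jω = j184:
quadratic: (j184)² + 45·j184 + 2500 = -31356 + j8280 → |·| ≈ 32431, ∠ ≈ 165.21°
∠L = 0.00° − 165.21° = -165.21°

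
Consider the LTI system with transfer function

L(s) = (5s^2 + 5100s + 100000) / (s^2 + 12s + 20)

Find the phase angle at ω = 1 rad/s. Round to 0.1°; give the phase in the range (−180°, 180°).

Substitute s = j1:
Numerator: 5(j1)^2 + 5100(j1) + 100000 = 99995 + j5100
Denominator: (j1)^2 + 12(j1) + 20 = 19 + j12
|N| = √(99995² + 5100²) ≈ 1.0012e+05, ∠N ≈ 2.92°
|D| = √(19² + 12²) ≈ 22.472, ∠D ≈ 32.28°
∠L = 2.92° − 32.28° = -29.36°

-29.4°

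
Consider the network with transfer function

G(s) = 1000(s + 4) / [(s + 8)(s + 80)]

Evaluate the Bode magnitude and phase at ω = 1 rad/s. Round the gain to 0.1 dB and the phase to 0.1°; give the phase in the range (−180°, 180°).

16.1 dB, 6.2°

At s = jω = j1:
zero (s+4): 4 + j1 → |·| = √(4²+1²) = √17 ≈ 4.1231, ∠ = arctan(1/4) ≈ 14.04°
pole (s+8): 8 + j1 → |·| = √(8²+1²) = √65 ≈ 8.0623, ∠ = arctan(1/8) ≈ 7.13°
pole (s+80): 80 + j1 → |·| = √(80²+1²) = √6401 ≈ 80.006, ∠ = arctan(1/80) ≈ 0.72°
|G| = 1000 · 4.1231 / 645.03 ≈ 6.3921
Gain = 20 log₁₀(6.3921) ≈ 16.11 dB
∠G = 14.04° − 7.85° = 6.19°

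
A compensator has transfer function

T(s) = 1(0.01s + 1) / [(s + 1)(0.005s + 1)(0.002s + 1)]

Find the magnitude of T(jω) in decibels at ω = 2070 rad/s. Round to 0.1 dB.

At ω = 2070 rad/s:
zero (1 + j2070·0.01) = 1 + j20.7 → |·| ≈ 20.724, ∠ ≈ 87.23°
pole (1 + j2070·1) = 1 + j2070 → |·| ≈ 2070, ∠ ≈ 89.97°
pole (1 + j2070·0.005) = 1 + j10.35 → |·| ≈ 10.398, ∠ ≈ 84.48°
pole (1 + j2070·0.002) = 1 + j4.14 → |·| ≈ 4.2591, ∠ ≈ 76.42°
|T| = 1 · 20.724 / (2070 · 10.398 · 4.2591) ≈ 0.00022607
Gain = 20 log₁₀(0.00022607) ≈ -72.92 dB

-72.9 dB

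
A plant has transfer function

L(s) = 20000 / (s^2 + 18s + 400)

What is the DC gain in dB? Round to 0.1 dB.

34.0 dB

L(0) = 20000 / 400 = 50
20 log₁₀(50) ≈ 33.98 dB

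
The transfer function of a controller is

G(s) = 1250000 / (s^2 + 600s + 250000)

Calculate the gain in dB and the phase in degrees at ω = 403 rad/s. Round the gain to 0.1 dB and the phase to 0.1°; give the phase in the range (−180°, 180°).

At s = jω = j403:
quadratic: (j403)² + 600·j403 + 250000 = 87591 + j241800 → |·| ≈ 2.5718e+05, ∠ ≈ 70.09°
|G| = 1250000 / 2.5718e+05 ≈ 4.8604
Gain = 20 log₁₀(4.8604) ≈ 13.73 dB
∠G = 0.00° − 70.09° = -70.09°

13.7 dB, -70.1°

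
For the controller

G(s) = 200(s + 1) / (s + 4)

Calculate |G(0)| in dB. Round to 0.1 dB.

34.0 dB

G(0) = 200·1 / (4) = 50
20 log₁₀(50) ≈ 33.98 dB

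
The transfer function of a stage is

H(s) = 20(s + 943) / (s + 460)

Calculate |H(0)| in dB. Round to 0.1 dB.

32.3 dB

H(0) = 20·943 / (460) = 41
20 log₁₀(41) ≈ 32.26 dB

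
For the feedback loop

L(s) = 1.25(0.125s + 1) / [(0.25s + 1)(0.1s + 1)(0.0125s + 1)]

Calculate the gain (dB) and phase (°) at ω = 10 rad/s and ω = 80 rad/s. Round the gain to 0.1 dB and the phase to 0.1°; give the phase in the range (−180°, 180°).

ω = 10: -5.7 dB, -69.0°; ω = 80: -25.2 dB, -130.7°

At ω = 10 rad/s:
zero (1 + j10·0.125) = 1 + j1.25 → |·| ≈ 1.6008, ∠ ≈ 51.34°
pole (1 + j10·0.25) = 1 + j2.5 → |·| ≈ 2.6926, ∠ ≈ 68.20°
pole (1 + j10·0.1) = 1 + j1 → |·| ≈ 1.4142, ∠ ≈ 45.00°
pole (1 + j10·0.0125) = 1 + j0.125 → |·| ≈ 1.0078, ∠ ≈ 7.13°
|L| = 1.25 · 1.6008 / (2.6926 · 1.4142 · 1.0078) ≈ 0.52142
Gain = 20 log₁₀(0.52142) ≈ -5.66 dB
∠L = (51.34°) − (68.20° + 45.00° + 7.13°) = -68.99°

At ω = 80 rad/s:
zero (1 + j80·0.125) = 1 + j10 → |·| ≈ 10.05, ∠ ≈ 84.29°
pole (1 + j80·0.25) = 1 + j20 → |·| ≈ 20.025, ∠ ≈ 87.14°
pole (1 + j80·0.1) = 1 + j8 → |·| ≈ 8.0623, ∠ ≈ 82.87°
pole (1 + j80·0.0125) = 1 + j1 → |·| ≈ 1.4142, ∠ ≈ 45.00°
|L| = 1.25 · 10.05 / (20.025 · 8.0623 · 1.4142) ≈ 0.055022
Gain = 20 log₁₀(0.055022) ≈ -25.19 dB
∠L = (84.29°) − (87.14° + 82.87° + 45.00°) = -130.72°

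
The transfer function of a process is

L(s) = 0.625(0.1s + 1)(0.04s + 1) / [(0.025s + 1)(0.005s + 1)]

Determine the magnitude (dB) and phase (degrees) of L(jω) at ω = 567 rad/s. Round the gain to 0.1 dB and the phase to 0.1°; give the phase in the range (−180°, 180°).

At ω = 567 rad/s:
zero (1 + j567·0.1) = 1 + j56.7 → |·| ≈ 56.709, ∠ ≈ 88.99°
zero (1 + j567·0.04) = 1 + j22.68 → |·| ≈ 22.702, ∠ ≈ 87.48°
pole (1 + j567·0.025) = 1 + j14.175 → |·| ≈ 14.21, ∠ ≈ 85.96°
pole (1 + j567·0.005) = 1 + j2.835 → |·| ≈ 3.0062, ∠ ≈ 70.57°
|L| = 0.625 · 56.709 · 22.702 / (14.21 · 3.0062) ≈ 18.836
Gain = 20 log₁₀(18.836) ≈ 25.50 dB
∠L = (88.99° + 87.48°) − (85.96° + 70.57°) = 19.94°

25.5 dB, 19.9°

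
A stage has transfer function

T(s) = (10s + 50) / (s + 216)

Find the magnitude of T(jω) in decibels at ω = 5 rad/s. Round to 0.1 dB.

Substitute s = j5:
Numerator: 10(j5) + 50 = 50 + j50
Denominator: (j5) + 216 = 216 + j5
|N| = √(50² + 50²) ≈ 70.711, ∠N ≈ 45.00°
|D| = √(216² + 5²) ≈ 216.06, ∠D ≈ 1.33°
|T| = 70.711 / 216.06 ≈ 0.32727
Gain = 20 log₁₀(0.32727) ≈ -9.70 dB

-9.7 dB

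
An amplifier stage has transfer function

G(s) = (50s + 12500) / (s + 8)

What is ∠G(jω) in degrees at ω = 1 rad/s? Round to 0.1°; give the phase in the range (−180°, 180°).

-6.9°

Substitute s = j1:
Numerator: 50(j1) + 12500 = 12500 + j50
Denominator: (j1) + 8 = 8 + j1
|N| = √(12500² + 50²) ≈ 12500, ∠N ≈ 0.23°
|D| = √(8² + 1²) ≈ 8.0623, ∠D ≈ 7.13°
∠G = 0.23° − 7.13° = -6.90°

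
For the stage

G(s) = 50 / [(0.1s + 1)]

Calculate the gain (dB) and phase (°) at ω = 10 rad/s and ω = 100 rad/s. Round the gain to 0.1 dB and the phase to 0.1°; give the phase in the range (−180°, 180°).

ω = 10: 31.0 dB, -45.0°; ω = 100: 13.9 dB, -84.3°

At ω = 10 rad/s:
pole (1 + j10·0.1) = 1 + j1 → |·| ≈ 1.4142, ∠ ≈ 45.00°
|G| = 50 · 1 / (1.4142) ≈ 35.356
Gain = 20 log₁₀(35.356) ≈ 30.97 dB
∠G = (0°) − (45.00°) = -45.00°

At ω = 100 rad/s:
pole (1 + j100·0.1) = 1 + j10 → |·| ≈ 10.05, ∠ ≈ 84.29°
|G| = 50 · 1 / (10.05) ≈ 4.9751
Gain = 20 log₁₀(4.9751) ≈ 13.94 dB
∠G = (0°) − (84.29°) = -84.29°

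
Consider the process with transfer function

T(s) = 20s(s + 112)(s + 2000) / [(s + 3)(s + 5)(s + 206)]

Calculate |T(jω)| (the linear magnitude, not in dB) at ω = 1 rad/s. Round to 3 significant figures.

At s = jω = j1:
zero (s+112): 112 + j1 → |·| = √(112²+1²) = √12545 ≈ 112, ∠ = arctan(1/112) ≈ 0.51°
zero (s+2000): 2000 + j1 → |·| = √(2000²+1²) = √4000001 ≈ 2000, ∠ = arctan(1/2000) ≈ 0.03°
zero at origin: s = j1 → |·| = 1, ∠ = 90.00°
pole (s+3): 3 + j1 → |·| = √(3²+1²) = √10 ≈ 3.1623, ∠ = arctan(1/3) ≈ 18.43°
pole (s+5): 5 + j1 → |·| = √(5²+1²) = √26 ≈ 5.099, ∠ = arctan(1/5) ≈ 11.31°
pole (s+206): 206 + j1 → |·| = √(206²+1²) = √42437 ≈ 206, ∠ = arctan(1/206) ≈ 0.28°
|T| = 20 · 2.24e+05 / 3321.7 ≈ 1348.7

1.35e+03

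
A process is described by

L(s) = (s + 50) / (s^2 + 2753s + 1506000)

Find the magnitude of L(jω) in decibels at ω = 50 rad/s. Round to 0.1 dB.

-86.6 dB

Substitute s = j50:
Numerator: (j50) + 50 = 50 + j50
Denominator: (j50)^2 + 2753(j50) + 1506000 = 1503500 + j137650
|N| = √(50² + 50²) ≈ 70.711, ∠N ≈ 45.00°
|D| = √(1503500² + 137650²) ≈ 1.5098e+06, ∠D ≈ 5.23°
|L| = 70.711 / 1.5098e+06 ≈ 4.6835e-05
Gain = 20 log₁₀(4.6835e-05) ≈ -86.59 dB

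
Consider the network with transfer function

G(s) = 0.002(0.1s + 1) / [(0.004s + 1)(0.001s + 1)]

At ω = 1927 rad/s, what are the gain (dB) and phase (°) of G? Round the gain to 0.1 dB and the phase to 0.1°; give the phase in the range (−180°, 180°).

-32.8 dB, -55.5°

At ω = 1927 rad/s:
zero (1 + j1927·0.1) = 1 + j192.7 → |·| ≈ 192.7, ∠ ≈ 89.70°
pole (1 + j1927·0.004) = 1 + j7.708 → |·| ≈ 7.7726, ∠ ≈ 82.61°
pole (1 + j1927·0.001) = 1 + j1.927 → |·| ≈ 2.171, ∠ ≈ 62.57°
|G| = 0.002 · 192.7 / (7.7726 · 2.171) ≈ 0.022839
Gain = 20 log₁₀(0.022839) ≈ -32.83 dB
∠G = (89.70°) − (82.61° + 62.57°) = -55.48°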